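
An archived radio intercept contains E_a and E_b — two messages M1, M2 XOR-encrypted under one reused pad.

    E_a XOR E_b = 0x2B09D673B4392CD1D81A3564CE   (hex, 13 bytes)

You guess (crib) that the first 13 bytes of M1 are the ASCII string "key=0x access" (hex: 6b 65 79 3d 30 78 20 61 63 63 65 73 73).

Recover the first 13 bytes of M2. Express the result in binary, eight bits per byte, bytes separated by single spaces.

Since E_a ⊕ E_b = M1 ⊕ M2, XORing with the guessed M1 bytes yields the corresponding M2 bytes: M2 = (E_a ⊕ E_b) ⊕ M1.
2b ^ 6b = 40
09 ^ 65 = 6c
d6 ^ 79 = af
73 ^ 3d = 4e
b4 ^ 30 = 84
39 ^ 78 = 41
2c ^ 20 = 0c
d1 ^ 61 = b0
d8 ^ 63 = bb
1a ^ 63 = 79
35 ^ 65 = 50
64 ^ 73 = 17
ce ^ 73 = bd

01000000 01101100 10101111 01001110 10000100 01000001 00001100 10110000 10111011 01111001 01010000 00010111 10111101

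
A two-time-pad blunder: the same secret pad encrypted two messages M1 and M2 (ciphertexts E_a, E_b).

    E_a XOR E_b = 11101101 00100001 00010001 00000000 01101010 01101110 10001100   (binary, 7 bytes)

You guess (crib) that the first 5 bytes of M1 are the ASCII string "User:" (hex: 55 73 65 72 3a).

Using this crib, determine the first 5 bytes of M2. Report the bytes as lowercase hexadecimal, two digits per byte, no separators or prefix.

b852747250

Since E_a ⊕ E_b = M1 ⊕ M2, XORing with the guessed M1 bytes yields the corresponding M2 bytes: M2 = (E_a ⊕ E_b) ⊕ M1.
ed ^ 55 = b8
21 ^ 73 = 52
11 ^ 65 = 74
00 ^ 72 = 72
6a ^ 3a = 50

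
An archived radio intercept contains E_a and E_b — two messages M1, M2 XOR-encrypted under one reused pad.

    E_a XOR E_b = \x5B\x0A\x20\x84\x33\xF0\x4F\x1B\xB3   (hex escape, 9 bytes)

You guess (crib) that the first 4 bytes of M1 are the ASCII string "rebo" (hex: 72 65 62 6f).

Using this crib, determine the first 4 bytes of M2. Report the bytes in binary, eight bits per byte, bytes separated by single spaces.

Since E_a ⊕ E_b = M1 ⊕ M2, XORing with the guessed M1 bytes yields the corresponding M2 bytes: M2 = (E_a ⊕ E_b) ⊕ M1.
byte 0: 5b XOR 72 = 29
byte 1: 0a XOR 65 = 6f
byte 2: 20 XOR 62 = 42
byte 3: 84 XOR 6f = eb

00101001 01101111 01000010 11101011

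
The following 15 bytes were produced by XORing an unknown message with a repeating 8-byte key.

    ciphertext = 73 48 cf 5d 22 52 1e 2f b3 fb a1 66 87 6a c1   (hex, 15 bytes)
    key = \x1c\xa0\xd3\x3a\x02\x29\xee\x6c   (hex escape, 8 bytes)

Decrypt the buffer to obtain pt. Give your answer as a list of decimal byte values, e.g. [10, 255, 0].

The 8-byte key repeats, so the effective keystream is 1c a0 d3 3a 02 29 ee 6c 1c a0 d3 3a 02 29 ee.
byte 0: 115 ⊕  28 = 111
byte 1:  72 ⊕ 160 = 232
byte 2: 207 ⊕ 211 =  28
byte 3:  93 ⊕  58 = 103
byte 4:  34 ⊕   2 =  32
byte 5:  82 ⊕  41 = 123
byte 6:  30 ⊕ 238 = 240
byte 7:  47 ⊕ 108 =  67
byte 8: 179 ⊕  28 = 175
byte 9: 251 ⊕ 160 =  91
byte 10: 161 ⊕ 211 = 114
byte 11: 102 ⊕  58 =  92
byte 12: 135 ⊕   2 = 133
byte 13: 106 ⊕  41 =  67
byte 14: 193 ⊕ 238 =  47

[111, 232, 28, 103, 32, 123, 240, 67, 175, 91, 114, 92, 133, 67, 47]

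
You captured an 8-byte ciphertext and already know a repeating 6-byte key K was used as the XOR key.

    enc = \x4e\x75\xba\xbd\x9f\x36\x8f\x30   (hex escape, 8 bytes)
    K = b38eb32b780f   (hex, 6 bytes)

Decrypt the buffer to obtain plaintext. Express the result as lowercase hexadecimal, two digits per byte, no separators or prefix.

The 6-byte key repeats, so the effective keystream is b3 8e b3 2b 78 0f b3 8e.
byte 0: 4e XOR b3 = fd
byte 1: 75 XOR 8e = fb
byte 2: ba XOR b3 = 09
byte 3: bd XOR 2b = 96
byte 4: 9f XOR 78 = e7
byte 5: 36 XOR 0f = 39
byte 6: 8f XOR b3 = 3c
byte 7: 30 XOR 8e = be

fdfb0996e7393cbe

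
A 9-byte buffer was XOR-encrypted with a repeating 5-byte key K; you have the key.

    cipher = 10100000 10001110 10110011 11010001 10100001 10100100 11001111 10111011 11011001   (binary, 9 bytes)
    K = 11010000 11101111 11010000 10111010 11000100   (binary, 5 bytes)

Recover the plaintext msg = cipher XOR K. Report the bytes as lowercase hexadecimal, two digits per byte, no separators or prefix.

The 5-byte key repeats, so the effective keystream is d0 ef d0 ba c4 d0 ef d0 ba.
byte 0: a0 ⊕ d0 = 70
byte 1: 8e ⊕ ef = 61
byte 2: b3 ⊕ d0 = 63
byte 3: d1 ⊕ ba = 6b
byte 4: a1 ⊕ c4 = 65
byte 5: a4 ⊕ d0 = 74
byte 6: cf ⊕ ef = 20
byte 7: bb ⊕ d0 = 6b
byte 8: d9 ⊕ ba = 63

7061636b6574206b63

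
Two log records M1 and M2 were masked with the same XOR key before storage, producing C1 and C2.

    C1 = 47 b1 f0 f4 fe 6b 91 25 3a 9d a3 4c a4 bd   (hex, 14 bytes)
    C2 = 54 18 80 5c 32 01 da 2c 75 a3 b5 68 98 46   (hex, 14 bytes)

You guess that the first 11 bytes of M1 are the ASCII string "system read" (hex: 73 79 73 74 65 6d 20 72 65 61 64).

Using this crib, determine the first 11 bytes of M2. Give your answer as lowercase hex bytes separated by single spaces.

60 d0 03 dc a9 07 6b 7b 2a 5f 72

First, C1 ⊕ C2 = (M1 ⊕ K) ⊕ (M2 ⊕ K) = M1 ⊕ M2, so the key drops out. Then M2 = (M1 ⊕ M2) ⊕ M1 over the first 11 bytes.
byte 0: (47 XOR 54) XOR 73 = 13 XOR 73 = 60
byte 1: (b1 XOR 18) XOR 79 = a9 XOR 79 = d0
byte 2: (f0 XOR 80) XOR 73 = 70 XOR 73 = 03
byte 3: (f4 XOR 5c) XOR 74 = a8 XOR 74 = dc
byte 4: (fe XOR 32) XOR 65 = cc XOR 65 = a9
byte 5: (6b XOR 01) XOR 6d = 6a XOR 6d = 07
byte 6: (91 XOR da) XOR 20 = 4b XOR 20 = 6b
byte 7: (25 XOR 2c) XOR 72 = 09 XOR 72 = 7b
byte 8: (3a XOR 75) XOR 65 = 4f XOR 65 = 2a
byte 9: (9d XOR a3) XOR 61 = 3e XOR 61 = 5f
byte 10: (a3 XOR b5) XOR 64 = 16 XOR 64 = 72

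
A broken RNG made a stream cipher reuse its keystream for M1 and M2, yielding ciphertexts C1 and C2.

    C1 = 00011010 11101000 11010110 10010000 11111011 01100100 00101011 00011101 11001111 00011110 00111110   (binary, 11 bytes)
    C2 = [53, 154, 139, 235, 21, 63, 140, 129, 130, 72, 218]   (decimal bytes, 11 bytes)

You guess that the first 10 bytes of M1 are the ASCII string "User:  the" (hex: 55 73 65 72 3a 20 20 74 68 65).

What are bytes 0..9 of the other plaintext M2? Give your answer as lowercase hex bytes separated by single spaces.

7a 01 38 09 d4 7b 87 e8 25 33

First, C1 ⊕ C2 = (M1 ⊕ K) ⊕ (M2 ⊕ K) = M1 ⊕ M2, so the key drops out. Then M2 = (M1 ⊕ M2) ⊕ M1 over the first 10 bytes.
byte 0: (1a ⊕ 35) ⊕ 55 = 2f ⊕ 55 = 7a
byte 1: (e8 ⊕ 9a) ⊕ 73 = 72 ⊕ 73 = 01
byte 2: (d6 ⊕ 8b) ⊕ 65 = 5d ⊕ 65 = 38
byte 3: (90 ⊕ eb) ⊕ 72 = 7b ⊕ 72 = 09
byte 4: (fb ⊕ 15) ⊕ 3a = ee ⊕ 3a = d4
byte 5: (64 ⊕ 3f) ⊕ 20 = 5b ⊕ 20 = 7b
byte 6: (2b ⊕ 8c) ⊕ 20 = a7 ⊕ 20 = 87
byte 7: (1d ⊕ 81) ⊕ 74 = 9c ⊕ 74 = e8
byte 8: (cf ⊕ 82) ⊕ 68 = 4d ⊕ 68 = 25
byte 9: (1e ⊕ 48) ⊕ 65 = 56 ⊕ 65 = 33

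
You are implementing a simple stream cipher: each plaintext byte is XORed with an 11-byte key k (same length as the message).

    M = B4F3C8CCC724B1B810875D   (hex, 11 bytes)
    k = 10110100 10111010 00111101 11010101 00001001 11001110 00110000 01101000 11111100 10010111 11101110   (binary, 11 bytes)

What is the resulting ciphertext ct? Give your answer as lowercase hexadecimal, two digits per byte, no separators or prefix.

0049f519ceea81d0ec10b3

XOR is its own inverse, so applying the key byte-wise gives the result directly.
b4 xor b4 = 00
f3 xor ba = 49
c8 xor 3d = f5
cc xor d5 = 19
c7 xor 09 = ce
24 xor ce = ea
b1 xor 30 = 81
b8 xor 68 = d0
10 xor fc = ec
87 xor 97 = 10
5d xor ee = b3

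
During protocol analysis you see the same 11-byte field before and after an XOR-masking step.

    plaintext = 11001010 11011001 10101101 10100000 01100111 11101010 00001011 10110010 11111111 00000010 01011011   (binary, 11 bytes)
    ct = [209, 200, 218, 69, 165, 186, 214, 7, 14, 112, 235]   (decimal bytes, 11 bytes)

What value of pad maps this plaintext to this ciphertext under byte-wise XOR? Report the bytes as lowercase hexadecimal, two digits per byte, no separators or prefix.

Since ct = plaintext ⊕ pad, XORing both sides with plaintext gives pad = plaintext ⊕ ct.
202 ^ 209 =  27
217 ^ 200 =  17
173 ^ 218 = 119
160 ^  69 = 229
103 ^ 165 = 194
234 ^ 186 =  80
 11 ^ 214 = 221
178 ^   7 = 181
255 ^  14 = 241
  2 ^ 112 = 114
 91 ^ 235 = 176

1b1177e5c250ddb5f172b0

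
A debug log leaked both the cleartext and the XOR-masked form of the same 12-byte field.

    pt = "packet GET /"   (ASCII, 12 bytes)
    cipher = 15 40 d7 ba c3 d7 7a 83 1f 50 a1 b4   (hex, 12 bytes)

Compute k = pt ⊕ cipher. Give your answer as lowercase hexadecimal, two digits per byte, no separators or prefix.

6521b4d1a6a35ac45a04819b

Since cipher = pt ⊕ k, XORing both sides with pt gives k = pt ⊕ cipher.
70 ⊕ 15 = 65
61 ⊕ 40 = 21
63 ⊕ d7 = b4
6b ⊕ ba = d1
65 ⊕ c3 = a6
74 ⊕ d7 = a3
20 ⊕ 7a = 5a
47 ⊕ 83 = c4
45 ⊕ 1f = 5a
54 ⊕ 50 = 04
20 ⊕ a1 = 81
2f ⊕ b4 = 9b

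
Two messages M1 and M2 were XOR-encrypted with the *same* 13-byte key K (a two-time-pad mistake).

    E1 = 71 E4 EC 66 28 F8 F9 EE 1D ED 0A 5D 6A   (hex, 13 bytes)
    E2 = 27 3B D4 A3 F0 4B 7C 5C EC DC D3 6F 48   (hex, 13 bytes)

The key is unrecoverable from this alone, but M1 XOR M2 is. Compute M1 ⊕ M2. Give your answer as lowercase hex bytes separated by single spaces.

E1 ⊕ E2 = (M1 ⊕ K) ⊕ (M2 ⊕ K) = M1 ⊕ M2 — the shared key cancels under XOR.
byte 0: 113 ^  39 =  86
byte 1: 228 ^  59 = 223
byte 2: 236 ^ 212 =  56
byte 3: 102 ^ 163 = 197
byte 4:  40 ^ 240 = 216
byte 5: 248 ^  75 = 179
byte 6: 249 ^ 124 = 133
byte 7: 238 ^  92 = 178
byte 8:  29 ^ 236 = 241
byte 9: 237 ^ 220 =  49
byte 10:  10 ^ 211 = 217
byte 11:  93 ^ 111 =  50
byte 12: 106 ^  72 =  34

56 df 38 c5 d8 b3 85 b2 f1 31 d9 32 22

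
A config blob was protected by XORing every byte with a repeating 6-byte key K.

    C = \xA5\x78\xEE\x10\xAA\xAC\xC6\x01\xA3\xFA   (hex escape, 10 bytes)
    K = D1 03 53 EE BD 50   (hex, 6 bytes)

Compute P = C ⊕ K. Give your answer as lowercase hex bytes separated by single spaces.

The 6-byte key repeats, so the effective keystream is d1 03 53 ee bd 50 d1 03 53 ee.
byte 0: a5 ^ d1 = 74
byte 1: 78 ^ 03 = 7b
byte 2: ee ^ 53 = bd
byte 3: 10 ^ ee = fe
byte 4: aa ^ bd = 17
byte 5: ac ^ 50 = fc
byte 6: c6 ^ d1 = 17
byte 7: 01 ^ 03 = 02
byte 8: a3 ^ 53 = f0
byte 9: fa ^ ee = 14

74 7b bd fe 17 fc 17 02 f0 14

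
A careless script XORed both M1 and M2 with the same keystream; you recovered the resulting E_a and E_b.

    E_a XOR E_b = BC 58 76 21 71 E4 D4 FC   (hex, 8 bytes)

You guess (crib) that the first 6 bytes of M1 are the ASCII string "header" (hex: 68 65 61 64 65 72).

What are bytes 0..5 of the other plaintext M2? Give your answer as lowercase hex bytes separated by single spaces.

d4 3d 17 45 14 96

Since E_a ⊕ E_b = M1 ⊕ M2, XORing with the guessed M1 bytes yields the corresponding M2 bytes: M2 = (E_a ⊕ E_b) ⊕ M1.
bc xor 68 = d4
58 xor 65 = 3d
76 xor 61 = 17
21 xor 64 = 45
71 xor 65 = 14
e4 xor 72 = 96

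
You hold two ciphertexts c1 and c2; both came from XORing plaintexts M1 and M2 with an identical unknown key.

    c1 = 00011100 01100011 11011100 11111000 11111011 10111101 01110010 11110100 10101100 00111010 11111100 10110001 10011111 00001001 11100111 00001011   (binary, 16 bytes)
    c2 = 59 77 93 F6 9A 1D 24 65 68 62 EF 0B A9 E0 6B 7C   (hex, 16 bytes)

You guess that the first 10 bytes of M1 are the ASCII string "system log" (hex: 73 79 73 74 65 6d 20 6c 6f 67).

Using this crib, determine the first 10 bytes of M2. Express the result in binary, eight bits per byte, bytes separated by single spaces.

00110110 01101101 00111100 01111010 00000100 11001101 01110110 11111101 10101011 00111111

First, c1 ⊕ c2 = (M1 ⊕ K) ⊕ (M2 ⊕ K) = M1 ⊕ M2, so the key drops out. Then M2 = (M1 ⊕ M2) ⊕ M1 over the first 10 bytes.
byte 0: (1c ⊕ 59) ⊕ 73 = 45 ⊕ 73 = 36
byte 1: (63 ⊕ 77) ⊕ 79 = 14 ⊕ 79 = 6d
byte 2: (dc ⊕ 93) ⊕ 73 = 4f ⊕ 73 = 3c
byte 3: (f8 ⊕ f6) ⊕ 74 = 0e ⊕ 74 = 7a
byte 4: (fb ⊕ 9a) ⊕ 65 = 61 ⊕ 65 = 04
byte 5: (bd ⊕ 1d) ⊕ 6d = a0 ⊕ 6d = cd
byte 6: (72 ⊕ 24) ⊕ 20 = 56 ⊕ 20 = 76
byte 7: (f4 ⊕ 65) ⊕ 6c = 91 ⊕ 6c = fd
byte 8: (ac ⊕ 68) ⊕ 6f = c4 ⊕ 6f = ab
byte 9: (3a ⊕ 62) ⊕ 67 = 58 ⊕ 67 = 3f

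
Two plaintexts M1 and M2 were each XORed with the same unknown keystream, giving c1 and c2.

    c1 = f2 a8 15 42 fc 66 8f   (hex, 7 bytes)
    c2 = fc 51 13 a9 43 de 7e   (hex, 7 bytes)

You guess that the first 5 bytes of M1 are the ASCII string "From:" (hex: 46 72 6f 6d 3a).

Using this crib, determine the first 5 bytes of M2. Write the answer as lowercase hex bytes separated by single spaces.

First, c1 ⊕ c2 = (M1 ⊕ K) ⊕ (M2 ⊕ K) = M1 ⊕ M2, so the key drops out. Then M2 = (M1 ⊕ M2) ⊕ M1 over the first 5 bytes.
byte 0: (f2 xor fc) xor 46 = 0e xor 46 = 48
byte 1: (a8 xor 51) xor 72 = f9 xor 72 = 8b
byte 2: (15 xor 13) xor 6f = 06 xor 6f = 69
byte 3: (42 xor a9) xor 6d = eb xor 6d = 86
byte 4: (fc xor 43) xor 3a = bf xor 3a = 85

48 8b 69 86 85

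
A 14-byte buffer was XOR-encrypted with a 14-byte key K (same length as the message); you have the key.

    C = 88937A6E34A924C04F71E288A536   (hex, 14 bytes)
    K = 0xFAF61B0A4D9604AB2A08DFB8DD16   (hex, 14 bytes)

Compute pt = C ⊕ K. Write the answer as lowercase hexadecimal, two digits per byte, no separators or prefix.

72656164793f206b65793d307820

XOR is its own inverse, so applying the key byte-wise gives the result directly.
88 XOR fa = 72
93 XOR f6 = 65
7a XOR 1b = 61
6e XOR 0a = 64
34 XOR 4d = 79
a9 XOR 96 = 3f
24 XOR 04 = 20
c0 XOR ab = 6b
4f XOR 2a = 65
71 XOR 08 = 79
e2 XOR df = 3d
88 XOR b8 = 30
a5 XOR dd = 78
36 XOR 16 = 20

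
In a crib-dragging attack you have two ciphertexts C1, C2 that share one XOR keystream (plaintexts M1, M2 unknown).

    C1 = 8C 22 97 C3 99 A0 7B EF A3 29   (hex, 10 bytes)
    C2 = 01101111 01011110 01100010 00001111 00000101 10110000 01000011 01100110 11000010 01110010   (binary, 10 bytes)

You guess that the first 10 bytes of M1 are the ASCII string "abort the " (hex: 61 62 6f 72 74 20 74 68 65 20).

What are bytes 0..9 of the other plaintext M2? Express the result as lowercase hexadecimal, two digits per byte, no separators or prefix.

First, C1 ⊕ C2 = (M1 ⊕ K) ⊕ (M2 ⊕ K) = M1 ⊕ M2, so the key drops out. Then M2 = (M1 ⊕ M2) ⊕ M1 over the first 10 bytes.
byte 0: (8c xor 6f) xor 61 = e3 xor 61 = 82
byte 1: (22 xor 5e) xor 62 = 7c xor 62 = 1e
byte 2: (97 xor 62) xor 6f = f5 xor 6f = 9a
byte 3: (c3 xor 0f) xor 72 = cc xor 72 = be
byte 4: (99 xor 05) xor 74 = 9c xor 74 = e8
byte 5: (a0 xor b0) xor 20 = 10 xor 20 = 30
byte 6: (7b xor 43) xor 74 = 38 xor 74 = 4c
byte 7: (ef xor 66) xor 68 = 89 xor 68 = e1
byte 8: (a3 xor c2) xor 65 = 61 xor 65 = 04
byte 9: (29 xor 72) xor 20 = 5b xor 20 = 7b

821e9abee8304ce1047b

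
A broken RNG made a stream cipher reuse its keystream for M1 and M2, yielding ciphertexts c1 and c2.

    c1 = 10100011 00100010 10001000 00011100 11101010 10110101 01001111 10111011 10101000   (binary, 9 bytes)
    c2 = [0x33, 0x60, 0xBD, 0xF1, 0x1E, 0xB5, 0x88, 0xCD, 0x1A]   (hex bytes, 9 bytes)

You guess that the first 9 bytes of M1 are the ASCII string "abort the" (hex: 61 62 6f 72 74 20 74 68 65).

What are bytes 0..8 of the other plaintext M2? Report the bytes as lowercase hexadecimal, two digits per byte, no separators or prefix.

First, c1 ⊕ c2 = (M1 ⊕ K) ⊕ (M2 ⊕ K) = M1 ⊕ M2, so the key drops out. Then M2 = (M1 ⊕ M2) ⊕ M1 over the first 9 bytes.
byte 0: (a3 ⊕ 33) ⊕ 61 = 90 ⊕ 61 = f1
byte 1: (22 ⊕ 60) ⊕ 62 = 42 ⊕ 62 = 20
byte 2: (88 ⊕ bd) ⊕ 6f = 35 ⊕ 6f = 5a
byte 3: (1c ⊕ f1) ⊕ 72 = ed ⊕ 72 = 9f
byte 4: (ea ⊕ 1e) ⊕ 74 = f4 ⊕ 74 = 80
byte 5: (b5 ⊕ b5) ⊕ 20 = 00 ⊕ 20 = 20
byte 6: (4f ⊕ 88) ⊕ 74 = c7 ⊕ 74 = b3
byte 7: (bb ⊕ cd) ⊕ 68 = 76 ⊕ 68 = 1e
byte 8: (a8 ⊕ 1a) ⊕ 65 = b2 ⊕ 65 = d7

f1205a9f8020b31ed7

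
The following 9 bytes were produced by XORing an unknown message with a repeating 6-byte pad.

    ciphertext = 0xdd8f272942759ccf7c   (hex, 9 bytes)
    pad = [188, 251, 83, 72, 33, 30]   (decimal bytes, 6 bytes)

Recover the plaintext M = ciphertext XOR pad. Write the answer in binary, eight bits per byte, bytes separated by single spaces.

The 6-byte key repeats, so the effective keystream is bc fb 53 48 21 1e bc fb 53.
byte 0: dd XOR bc = 61
byte 1: 8f XOR fb = 74
byte 2: 27 XOR 53 = 74
byte 3: 29 XOR 48 = 61
byte 4: 42 XOR 21 = 63
byte 5: 75 XOR 1e = 6b
byte 6: 9c XOR bc = 20
byte 7: cf XOR fb = 34
byte 8: 7c XOR 53 = 2f

01100001 01110100 01110100 01100001 01100011 01101011 00100000 00110100 00101111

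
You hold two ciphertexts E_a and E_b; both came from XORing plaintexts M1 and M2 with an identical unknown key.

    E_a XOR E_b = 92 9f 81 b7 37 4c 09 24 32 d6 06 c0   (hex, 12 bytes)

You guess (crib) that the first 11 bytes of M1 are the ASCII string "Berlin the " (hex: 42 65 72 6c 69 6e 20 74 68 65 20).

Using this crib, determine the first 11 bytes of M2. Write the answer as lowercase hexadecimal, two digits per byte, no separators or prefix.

d0faf3db5e2229505ab326

Since E_a ⊕ E_b = M1 ⊕ M2, XORing with the guessed M1 bytes yields the corresponding M2 bytes: M2 = (E_a ⊕ E_b) ⊕ M1.
92 ⊕ 42 = d0
9f ⊕ 65 = fa
81 ⊕ 72 = f3
b7 ⊕ 6c = db
37 ⊕ 69 = 5e
4c ⊕ 6e = 22
09 ⊕ 20 = 29
24 ⊕ 74 = 50
32 ⊕ 68 = 5a
d6 ⊕ 65 = b3
06 ⊕ 20 = 26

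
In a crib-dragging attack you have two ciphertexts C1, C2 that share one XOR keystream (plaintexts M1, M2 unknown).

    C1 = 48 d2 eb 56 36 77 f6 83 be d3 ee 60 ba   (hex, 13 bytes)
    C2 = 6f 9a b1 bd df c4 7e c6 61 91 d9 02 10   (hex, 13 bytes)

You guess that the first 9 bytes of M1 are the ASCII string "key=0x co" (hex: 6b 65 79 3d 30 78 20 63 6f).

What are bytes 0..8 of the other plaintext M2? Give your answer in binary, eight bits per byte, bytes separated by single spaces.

First, C1 ⊕ C2 = (M1 ⊕ K) ⊕ (M2 ⊕ K) = M1 ⊕ M2, so the key drops out. Then M2 = (M1 ⊕ M2) ⊕ M1 over the first 9 bytes.
byte 0: (48 ⊕ 6f) ⊕ 6b = 27 ⊕ 6b = 4c
byte 1: (d2 ⊕ 9a) ⊕ 65 = 48 ⊕ 65 = 2d
byte 2: (eb ⊕ b1) ⊕ 79 = 5a ⊕ 79 = 23
byte 3: (56 ⊕ bd) ⊕ 3d = eb ⊕ 3d = d6
byte 4: (36 ⊕ df) ⊕ 30 = e9 ⊕ 30 = d9
byte 5: (77 ⊕ c4) ⊕ 78 = b3 ⊕ 78 = cb
byte 6: (f6 ⊕ 7e) ⊕ 20 = 88 ⊕ 20 = a8
byte 7: (83 ⊕ c6) ⊕ 63 = 45 ⊕ 63 = 26
byte 8: (be ⊕ 61) ⊕ 6f = df ⊕ 6f = b0

01001100 00101101 00100011 11010110 11011001 11001011 10101000 00100110 10110000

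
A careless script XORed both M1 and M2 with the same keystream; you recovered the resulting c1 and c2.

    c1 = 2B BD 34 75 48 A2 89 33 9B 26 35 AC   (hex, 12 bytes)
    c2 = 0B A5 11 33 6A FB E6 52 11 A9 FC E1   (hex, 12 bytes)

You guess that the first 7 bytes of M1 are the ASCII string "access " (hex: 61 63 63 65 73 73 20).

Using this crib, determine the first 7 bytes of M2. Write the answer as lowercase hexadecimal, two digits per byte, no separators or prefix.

First, c1 ⊕ c2 = (M1 ⊕ K) ⊕ (M2 ⊕ K) = M1 ⊕ M2, so the key drops out. Then M2 = (M1 ⊕ M2) ⊕ M1 over the first 7 bytes.
byte 0: (2b xor 0b) xor 61 = 20 xor 61 = 41
byte 1: (bd xor a5) xor 63 = 18 xor 63 = 7b
byte 2: (34 xor 11) xor 63 = 25 xor 63 = 46
byte 3: (75 xor 33) xor 65 = 46 xor 65 = 23
byte 4: (48 xor 6a) xor 73 = 22 xor 73 = 51
byte 5: (a2 xor fb) xor 73 = 59 xor 73 = 2a
byte 6: (89 xor e6) xor 20 = 6f xor 20 = 4f

417b4623512a4f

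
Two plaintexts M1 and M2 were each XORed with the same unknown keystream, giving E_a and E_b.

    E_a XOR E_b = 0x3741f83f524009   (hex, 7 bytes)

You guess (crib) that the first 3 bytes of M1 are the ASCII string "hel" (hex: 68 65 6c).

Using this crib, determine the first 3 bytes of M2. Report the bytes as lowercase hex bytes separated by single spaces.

5f 24 94

Since E_a ⊕ E_b = M1 ⊕ M2, XORing with the guessed M1 bytes yields the corresponding M2 bytes: M2 = (E_a ⊕ E_b) ⊕ M1.
37 XOR 68 = 5f
41 XOR 65 = 24
f8 XOR 6c = 94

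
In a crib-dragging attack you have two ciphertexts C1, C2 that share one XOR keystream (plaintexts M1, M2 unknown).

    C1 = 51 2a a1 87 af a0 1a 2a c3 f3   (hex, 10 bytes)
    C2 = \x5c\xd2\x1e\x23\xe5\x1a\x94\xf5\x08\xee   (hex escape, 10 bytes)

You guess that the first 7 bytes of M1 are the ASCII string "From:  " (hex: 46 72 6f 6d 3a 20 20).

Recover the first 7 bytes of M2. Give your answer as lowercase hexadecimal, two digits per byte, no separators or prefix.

First, C1 ⊕ C2 = (M1 ⊕ K) ⊕ (M2 ⊕ K) = M1 ⊕ M2, so the key drops out. Then M2 = (M1 ⊕ M2) ⊕ M1 over the first 7 bytes.
byte 0: (51 xor 5c) xor 46 = 0d xor 46 = 4b
byte 1: (2a xor d2) xor 72 = f8 xor 72 = 8a
byte 2: (a1 xor 1e) xor 6f = bf xor 6f = d0
byte 3: (87 xor 23) xor 6d = a4 xor 6d = c9
byte 4: (af xor e5) xor 3a = 4a xor 3a = 70
byte 5: (a0 xor 1a) xor 20 = ba xor 20 = 9a
byte 6: (1a xor 94) xor 20 = 8e xor 20 = ae

4b8ad0c9709aae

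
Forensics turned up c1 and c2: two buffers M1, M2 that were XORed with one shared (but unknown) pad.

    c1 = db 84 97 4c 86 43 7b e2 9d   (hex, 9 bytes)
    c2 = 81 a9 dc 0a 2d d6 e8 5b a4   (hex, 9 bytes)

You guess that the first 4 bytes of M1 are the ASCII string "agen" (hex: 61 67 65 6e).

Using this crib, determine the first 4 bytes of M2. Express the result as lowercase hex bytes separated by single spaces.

3b 4a 2e 28

First, c1 ⊕ c2 = (M1 ⊕ K) ⊕ (M2 ⊕ K) = M1 ⊕ M2, so the key drops out. Then M2 = (M1 ⊕ M2) ⊕ M1 over the first 4 bytes.
byte 0: (db ⊕ 81) ⊕ 61 = 5a ⊕ 61 = 3b
byte 1: (84 ⊕ a9) ⊕ 67 = 2d ⊕ 67 = 4a
byte 2: (97 ⊕ dc) ⊕ 65 = 4b ⊕ 65 = 2e
byte 3: (4c ⊕ 0a) ⊕ 6e = 46 ⊕ 6e = 28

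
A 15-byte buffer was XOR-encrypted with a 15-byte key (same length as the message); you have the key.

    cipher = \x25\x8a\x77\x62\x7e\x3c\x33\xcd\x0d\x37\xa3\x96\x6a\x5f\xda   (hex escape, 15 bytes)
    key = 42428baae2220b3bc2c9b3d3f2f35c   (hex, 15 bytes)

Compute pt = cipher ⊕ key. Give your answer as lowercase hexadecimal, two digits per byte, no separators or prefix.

67c8fcc89c1e38f6cffe104598ac86

25 ^ 42 = 67
8a ^ 42 = c8
77 ^ 8b = fc
62 ^ aa = c8
7e ^ e2 = 9c
3c ^ 22 = 1e
33 ^ 0b = 38
cd ^ 3b = f6
0d ^ c2 = cf
37 ^ c9 = fe
a3 ^ b3 = 10
96 ^ d3 = 45
6a ^ f2 = 98
5f ^ f3 = ac
da ^ 5c = 86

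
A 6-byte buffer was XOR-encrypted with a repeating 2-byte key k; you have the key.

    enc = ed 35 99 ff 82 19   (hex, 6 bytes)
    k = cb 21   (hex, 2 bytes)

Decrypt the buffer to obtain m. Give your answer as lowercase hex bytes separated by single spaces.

The 2-byte key repeats, so the effective keystream is cb 21 cb 21 cb 21.
byte 0: 237 ^ 203 =  38
byte 1:  53 ^  33 =  20
byte 2: 153 ^ 203 =  82
byte 3: 255 ^  33 = 222
byte 4: 130 ^ 203 =  73
byte 5:  25 ^  33 =  56

26 14 52 de 49 38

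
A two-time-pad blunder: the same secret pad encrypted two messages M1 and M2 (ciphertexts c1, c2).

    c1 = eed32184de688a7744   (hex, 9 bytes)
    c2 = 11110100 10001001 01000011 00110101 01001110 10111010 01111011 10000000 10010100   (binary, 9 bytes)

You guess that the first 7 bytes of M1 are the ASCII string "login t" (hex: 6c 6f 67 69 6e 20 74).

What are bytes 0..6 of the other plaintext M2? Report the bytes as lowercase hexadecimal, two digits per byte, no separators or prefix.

First, c1 ⊕ c2 = (M1 ⊕ K) ⊕ (M2 ⊕ K) = M1 ⊕ M2, so the key drops out. Then M2 = (M1 ⊕ M2) ⊕ M1 over the first 7 bytes.
byte 0: (ee ⊕ f4) ⊕ 6c = 1a ⊕ 6c = 76
byte 1: (d3 ⊕ 89) ⊕ 6f = 5a ⊕ 6f = 35
byte 2: (21 ⊕ 43) ⊕ 67 = 62 ⊕ 67 = 05
byte 3: (84 ⊕ 35) ⊕ 69 = b1 ⊕ 69 = d8
byte 4: (de ⊕ 4e) ⊕ 6e = 90 ⊕ 6e = fe
byte 5: (68 ⊕ ba) ⊕ 20 = d2 ⊕ 20 = f2
byte 6: (8a ⊕ 7b) ⊕ 74 = f1 ⊕ 74 = 85

763505d8fef285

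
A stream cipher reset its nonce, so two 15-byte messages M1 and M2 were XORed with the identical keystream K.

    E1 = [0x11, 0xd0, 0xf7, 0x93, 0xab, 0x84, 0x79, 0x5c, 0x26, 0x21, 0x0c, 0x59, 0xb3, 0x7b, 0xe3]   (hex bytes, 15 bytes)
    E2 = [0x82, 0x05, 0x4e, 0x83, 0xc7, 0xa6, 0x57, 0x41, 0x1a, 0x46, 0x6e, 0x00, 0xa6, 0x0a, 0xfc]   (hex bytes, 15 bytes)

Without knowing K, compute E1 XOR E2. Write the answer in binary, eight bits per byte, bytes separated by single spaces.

E1 ⊕ E2 = (M1 ⊕ K) ⊕ (M2 ⊕ K) = M1 ⊕ M2 — the shared key cancels under XOR.
byte 0: 00010001 XOR 10000010 = 10010011
byte 1: 11010000 XOR 00000101 = 11010101
byte 2: 11110111 XOR 01001110 = 10111001
byte 3: 10010011 XOR 10000011 = 00010000
byte 4: 10101011 XOR 11000111 = 01101100
byte 5: 10000100 XOR 10100110 = 00100010
byte 6: 01111001 XOR 01010111 = 00101110
byte 7: 01011100 XOR 01000001 = 00011101
byte 8: 00100110 XOR 00011010 = 00111100
byte 9: 00100001 XOR 01000110 = 01100111
byte 10: 00001100 XOR 01101110 = 01100010
byte 11: 01011001 XOR 00000000 = 01011001
byte 12: 10110011 XOR 10100110 = 00010101
byte 13: 01111011 XOR 00001010 = 01110001
byte 14: 11100011 XOR 11111100 = 00011111

10010011 11010101 10111001 00010000 01101100 00100010 00101110 00011101 00111100 01100111 01100010 01011001 00010101 01110001 00011111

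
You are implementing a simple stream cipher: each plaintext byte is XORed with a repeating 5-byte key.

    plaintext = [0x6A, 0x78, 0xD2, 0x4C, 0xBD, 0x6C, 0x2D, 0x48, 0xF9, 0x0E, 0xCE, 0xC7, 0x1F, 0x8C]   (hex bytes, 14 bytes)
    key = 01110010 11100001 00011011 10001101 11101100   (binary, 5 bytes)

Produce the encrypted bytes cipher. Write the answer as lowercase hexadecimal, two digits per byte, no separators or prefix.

1899c9c1511ecc5374e2bc260401

The 5-byte key repeats, so the effective keystream is 72 e1 1b 8d ec 72 e1 1b 8d ec 72 e1 1b 8d.
byte 0: 01101010 ^ 01110010 = 00011000
byte 1: 01111000 ^ 11100001 = 10011001
byte 2: 11010010 ^ 00011011 = 11001001
byte 3: 01001100 ^ 10001101 = 11000001
byte 4: 10111101 ^ 11101100 = 01010001
byte 5: 01101100 ^ 01110010 = 00011110
byte 6: 00101101 ^ 11100001 = 11001100
byte 7: 01001000 ^ 00011011 = 01010011
byte 8: 11111001 ^ 10001101 = 01110100
byte 9: 00001110 ^ 11101100 = 11100010
byte 10: 11001110 ^ 01110010 = 10111100
byte 11: 11000111 ^ 11100001 = 00100110
byte 12: 00011111 ^ 00011011 = 00000100
byte 13: 10001100 ^ 10001101 = 00000001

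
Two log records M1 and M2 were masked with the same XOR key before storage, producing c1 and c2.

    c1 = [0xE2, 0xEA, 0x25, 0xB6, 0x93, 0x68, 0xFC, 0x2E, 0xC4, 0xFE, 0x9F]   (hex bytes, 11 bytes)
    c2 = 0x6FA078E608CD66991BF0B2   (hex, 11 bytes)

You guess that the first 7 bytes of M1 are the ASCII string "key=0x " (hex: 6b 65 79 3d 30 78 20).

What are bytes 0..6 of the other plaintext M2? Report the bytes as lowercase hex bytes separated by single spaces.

First, c1 ⊕ c2 = (M1 ⊕ K) ⊕ (M2 ⊕ K) = M1 ⊕ M2, so the key drops out. Then M2 = (M1 ⊕ M2) ⊕ M1 over the first 7 bytes.
byte 0: (e2 ^ 6f) ^ 6b = 8d ^ 6b = e6
byte 1: (ea ^ a0) ^ 65 = 4a ^ 65 = 2f
byte 2: (25 ^ 78) ^ 79 = 5d ^ 79 = 24
byte 3: (b6 ^ e6) ^ 3d = 50 ^ 3d = 6d
byte 4: (93 ^ 08) ^ 30 = 9b ^ 30 = ab
byte 5: (68 ^ cd) ^ 78 = a5 ^ 78 = dd
byte 6: (fc ^ 66) ^ 20 = 9a ^ 20 = ba

e6 2f 24 6d ab dd ba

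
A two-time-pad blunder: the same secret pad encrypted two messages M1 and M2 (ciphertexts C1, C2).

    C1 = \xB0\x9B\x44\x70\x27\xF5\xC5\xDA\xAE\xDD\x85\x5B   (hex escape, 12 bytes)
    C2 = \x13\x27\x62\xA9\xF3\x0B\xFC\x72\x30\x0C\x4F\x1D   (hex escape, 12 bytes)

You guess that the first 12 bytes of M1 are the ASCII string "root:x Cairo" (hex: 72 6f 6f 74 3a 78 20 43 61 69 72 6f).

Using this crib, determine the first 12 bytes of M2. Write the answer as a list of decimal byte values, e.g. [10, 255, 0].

[209, 211, 73, 173, 238, 134, 25, 235, 255, 184, 184, 41]

First, C1 ⊕ C2 = (M1 ⊕ K) ⊕ (M2 ⊕ K) = M1 ⊕ M2, so the key drops out. Then M2 = (M1 ⊕ M2) ⊕ M1 over the first 12 bytes.
byte 0: (b0 xor 13) xor 72 = a3 xor 72 = d1
byte 1: (9b xor 27) xor 6f = bc xor 6f = d3
byte 2: (44 xor 62) xor 6f = 26 xor 6f = 49
byte 3: (70 xor a9) xor 74 = d9 xor 74 = ad
byte 4: (27 xor f3) xor 3a = d4 xor 3a = ee
byte 5: (f5 xor 0b) xor 78 = fe xor 78 = 86
byte 6: (c5 xor fc) xor 20 = 39 xor 20 = 19
byte 7: (da xor 72) xor 43 = a8 xor 43 = eb
byte 8: (ae xor 30) xor 61 = 9e xor 61 = ff
byte 9: (dd xor 0c) xor 69 = d1 xor 69 = b8
byte 10: (85 xor 4f) xor 72 = ca xor 72 = b8
byte 11: (5b xor 1d) xor 6f = 46 xor 6f = 29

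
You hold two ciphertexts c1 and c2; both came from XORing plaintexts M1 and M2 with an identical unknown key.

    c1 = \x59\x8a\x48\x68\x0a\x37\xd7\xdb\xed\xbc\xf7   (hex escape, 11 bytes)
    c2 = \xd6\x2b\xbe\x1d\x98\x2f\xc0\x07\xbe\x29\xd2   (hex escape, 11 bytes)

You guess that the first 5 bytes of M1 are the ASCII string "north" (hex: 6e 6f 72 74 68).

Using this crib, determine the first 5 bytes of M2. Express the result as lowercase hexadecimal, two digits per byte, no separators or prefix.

First, c1 ⊕ c2 = (M1 ⊕ K) ⊕ (M2 ⊕ K) = M1 ⊕ M2, so the key drops out. Then M2 = (M1 ⊕ M2) ⊕ M1 over the first 5 bytes.
byte 0: (59 xor d6) xor 6e = 8f xor 6e = e1
byte 1: (8a xor 2b) xor 6f = a1 xor 6f = ce
byte 2: (48 xor be) xor 72 = f6 xor 72 = 84
byte 3: (68 xor 1d) xor 74 = 75 xor 74 = 01
byte 4: (0a xor 98) xor 68 = 92 xor 68 = fa

e1ce8401fa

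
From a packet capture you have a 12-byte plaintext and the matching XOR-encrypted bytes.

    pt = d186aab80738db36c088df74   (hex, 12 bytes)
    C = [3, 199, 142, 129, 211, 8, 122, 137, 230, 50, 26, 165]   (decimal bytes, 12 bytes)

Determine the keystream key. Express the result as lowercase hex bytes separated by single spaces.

Since C = pt ⊕ key, XORing both sides with pt gives key = pt ⊕ C.
byte 0: d1 XOR 03 = d2
byte 1: 86 XOR c7 = 41
byte 2: aa XOR 8e = 24
byte 3: b8 XOR 81 = 39
byte 4: 07 XOR d3 = d4
byte 5: 38 XOR 08 = 30
byte 6: db XOR 7a = a1
byte 7: 36 XOR 89 = bf
byte 8: c0 XOR e6 = 26
byte 9: 88 XOR 32 = ba
byte 10: df XOR 1a = c5
byte 11: 74 XOR a5 = d1

d2 41 24 39 d4 30 a1 bf 26 ba c5 d1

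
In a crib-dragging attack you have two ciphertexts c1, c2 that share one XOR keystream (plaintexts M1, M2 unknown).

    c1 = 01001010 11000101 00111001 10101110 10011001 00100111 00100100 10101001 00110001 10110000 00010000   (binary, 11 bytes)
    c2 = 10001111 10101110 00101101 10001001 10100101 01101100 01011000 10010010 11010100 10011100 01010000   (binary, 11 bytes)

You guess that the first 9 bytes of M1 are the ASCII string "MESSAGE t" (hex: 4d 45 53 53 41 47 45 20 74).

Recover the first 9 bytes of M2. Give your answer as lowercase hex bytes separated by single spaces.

First, c1 ⊕ c2 = (M1 ⊕ K) ⊕ (M2 ⊕ K) = M1 ⊕ M2, so the key drops out. Then M2 = (M1 ⊕ M2) ⊕ M1 over the first 9 bytes.
byte 0: (4a xor 8f) xor 4d = c5 xor 4d = 88
byte 1: (c5 xor ae) xor 45 = 6b xor 45 = 2e
byte 2: (39 xor 2d) xor 53 = 14 xor 53 = 47
byte 3: (ae xor 89) xor 53 = 27 xor 53 = 74
byte 4: (99 xor a5) xor 41 = 3c xor 41 = 7d
byte 5: (27 xor 6c) xor 47 = 4b xor 47 = 0c
byte 6: (24 xor 58) xor 45 = 7c xor 45 = 39
byte 7: (a9 xor 92) xor 20 = 3b xor 20 = 1b
byte 8: (31 xor d4) xor 74 = e5 xor 74 = 91

88 2e 47 74 7d 0c 39 1b 91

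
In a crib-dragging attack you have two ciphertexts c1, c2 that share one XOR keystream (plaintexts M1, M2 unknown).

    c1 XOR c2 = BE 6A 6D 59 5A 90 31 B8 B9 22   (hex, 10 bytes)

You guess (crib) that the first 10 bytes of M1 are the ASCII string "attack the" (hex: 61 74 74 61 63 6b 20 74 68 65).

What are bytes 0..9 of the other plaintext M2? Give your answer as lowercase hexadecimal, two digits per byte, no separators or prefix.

Since c1 ⊕ c2 = M1 ⊕ M2, XORing with the guessed M1 bytes yields the corresponding M2 bytes: M2 = (c1 ⊕ c2) ⊕ M1.
190 xor  97 = 223
106 xor 116 =  30
109 xor 116 =  25
 89 xor  97 =  56
 90 xor  99 =  57
144 xor 107 = 251
 49 xor  32 =  17
184 xor 116 = 204
185 xor 104 = 209
 34 xor 101 =  71

df1e193839fb11ccd147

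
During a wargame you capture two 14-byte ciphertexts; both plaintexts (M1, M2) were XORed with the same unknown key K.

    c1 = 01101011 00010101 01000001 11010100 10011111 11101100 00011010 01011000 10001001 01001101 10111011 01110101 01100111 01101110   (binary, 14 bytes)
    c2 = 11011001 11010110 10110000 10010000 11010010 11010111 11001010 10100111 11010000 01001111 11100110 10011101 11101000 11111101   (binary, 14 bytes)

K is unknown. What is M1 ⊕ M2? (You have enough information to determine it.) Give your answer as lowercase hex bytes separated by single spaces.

b2 c3 f1 44 4d 3b d0 ff 59 02 5d e8 8f 93

c1 ⊕ c2 = (M1 ⊕ K) ⊕ (M2 ⊕ K) = M1 ⊕ M2 — the shared key cancels under XOR.
byte 0: 6b ^ d9 = b2
byte 1: 15 ^ d6 = c3
byte 2: 41 ^ b0 = f1
byte 3: d4 ^ 90 = 44
byte 4: 9f ^ d2 = 4d
byte 5: ec ^ d7 = 3b
byte 6: 1a ^ ca = d0
byte 7: 58 ^ a7 = ff
byte 8: 89 ^ d0 = 59
byte 9: 4d ^ 4f = 02
byte 10: bb ^ e6 = 5d
byte 11: 75 ^ 9d = e8
byte 12: 67 ^ e8 = 8f
byte 13: 6e ^ fd = 93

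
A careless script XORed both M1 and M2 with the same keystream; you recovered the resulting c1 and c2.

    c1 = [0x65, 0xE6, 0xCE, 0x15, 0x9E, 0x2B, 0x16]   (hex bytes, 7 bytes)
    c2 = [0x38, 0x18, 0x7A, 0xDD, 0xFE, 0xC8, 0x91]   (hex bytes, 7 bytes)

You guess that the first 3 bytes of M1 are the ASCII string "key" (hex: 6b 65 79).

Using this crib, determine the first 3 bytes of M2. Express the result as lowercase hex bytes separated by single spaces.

First, c1 ⊕ c2 = (M1 ⊕ K) ⊕ (M2 ⊕ K) = M1 ⊕ M2, so the key drops out. Then M2 = (M1 ⊕ M2) ⊕ M1 over the first 3 bytes.
byte 0: (65 ⊕ 38) ⊕ 6b = 5d ⊕ 6b = 36
byte 1: (e6 ⊕ 18) ⊕ 65 = fe ⊕ 65 = 9b
byte 2: (ce ⊕ 7a) ⊕ 79 = b4 ⊕ 79 = cd

36 9b cd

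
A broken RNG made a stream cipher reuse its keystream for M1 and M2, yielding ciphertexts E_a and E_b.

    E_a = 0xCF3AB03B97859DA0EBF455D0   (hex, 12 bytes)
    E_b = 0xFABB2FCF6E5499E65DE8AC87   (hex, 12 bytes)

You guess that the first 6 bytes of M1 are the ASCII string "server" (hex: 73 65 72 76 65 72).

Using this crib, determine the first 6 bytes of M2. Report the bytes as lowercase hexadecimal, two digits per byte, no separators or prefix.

46e4ed829ca3

First, E_a ⊕ E_b = (M1 ⊕ K) ⊕ (M2 ⊕ K) = M1 ⊕ M2, so the key drops out. Then M2 = (M1 ⊕ M2) ⊕ M1 over the first 6 bytes.
byte 0: (cf ^ fa) ^ 73 = 35 ^ 73 = 46
byte 1: (3a ^ bb) ^ 65 = 81 ^ 65 = e4
byte 2: (b0 ^ 2f) ^ 72 = 9f ^ 72 = ed
byte 3: (3b ^ cf) ^ 76 = f4 ^ 76 = 82
byte 4: (97 ^ 6e) ^ 65 = f9 ^ 65 = 9c
byte 5: (85 ^ 54) ^ 72 = d1 ^ 72 = a3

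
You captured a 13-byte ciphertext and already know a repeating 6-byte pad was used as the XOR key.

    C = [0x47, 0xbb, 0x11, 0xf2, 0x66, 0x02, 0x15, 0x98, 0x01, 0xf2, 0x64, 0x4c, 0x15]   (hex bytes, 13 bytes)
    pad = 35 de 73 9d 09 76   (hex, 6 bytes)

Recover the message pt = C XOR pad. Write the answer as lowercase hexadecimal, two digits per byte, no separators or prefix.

7265626f6f742046726f6d3a20

The 6-byte key repeats, so the effective keystream is 35 de 73 9d 09 76 35 de 73 9d 09 76 35.
byte 0: 47 ⊕ 35 = 72
byte 1: bb ⊕ de = 65
byte 2: 11 ⊕ 73 = 62
byte 3: f2 ⊕ 9d = 6f
byte 4: 66 ⊕ 09 = 6f
byte 5: 02 ⊕ 76 = 74
byte 6: 15 ⊕ 35 = 20
byte 7: 98 ⊕ de = 46
byte 8: 01 ⊕ 73 = 72
byte 9: f2 ⊕ 9d = 6f
byte 10: 64 ⊕ 09 = 6d
byte 11: 4c ⊕ 76 = 3a
byte 12: 15 ⊕ 35 = 20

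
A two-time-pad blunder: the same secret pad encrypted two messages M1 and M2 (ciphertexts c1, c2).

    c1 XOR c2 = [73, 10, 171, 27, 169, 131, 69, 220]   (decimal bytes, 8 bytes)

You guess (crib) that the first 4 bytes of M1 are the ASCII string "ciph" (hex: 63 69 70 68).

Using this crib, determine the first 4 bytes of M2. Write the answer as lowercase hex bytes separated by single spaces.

Since c1 ⊕ c2 = M1 ⊕ M2, XORing with the guessed M1 bytes yields the corresponding M2 bytes: M2 = (c1 ⊕ c2) ⊕ M1.
49 ^ 63 = 2a
0a ^ 69 = 63
ab ^ 70 = db
1b ^ 68 = 73

2a 63 db 73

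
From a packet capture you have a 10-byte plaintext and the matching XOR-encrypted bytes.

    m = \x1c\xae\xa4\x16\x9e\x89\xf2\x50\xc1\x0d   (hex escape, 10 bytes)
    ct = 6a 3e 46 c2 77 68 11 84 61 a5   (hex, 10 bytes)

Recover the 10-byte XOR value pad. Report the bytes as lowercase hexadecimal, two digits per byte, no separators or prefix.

7690e2d4e9e1e3d4a0a8

Since ct = m ⊕ pad, XORing both sides with m gives pad = m ⊕ ct.
1c XOR 6a = 76
ae XOR 3e = 90
a4 XOR 46 = e2
16 XOR c2 = d4
9e XOR 77 = e9
89 XOR 68 = e1
f2 XOR 11 = e3
50 XOR 84 = d4
c1 XOR 61 = a0
0d XOR a5 = a8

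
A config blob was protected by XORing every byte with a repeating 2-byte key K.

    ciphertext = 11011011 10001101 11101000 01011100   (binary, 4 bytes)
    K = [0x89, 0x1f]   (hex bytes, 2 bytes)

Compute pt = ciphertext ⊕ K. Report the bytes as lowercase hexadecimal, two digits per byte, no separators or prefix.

The 2-byte key repeats, so the effective keystream is 89 1f 89 1f.
byte 0: db xor 89 = 52
byte 1: 8d xor 1f = 92
byte 2: e8 xor 89 = 61
byte 3: 5c xor 1f = 43

52926143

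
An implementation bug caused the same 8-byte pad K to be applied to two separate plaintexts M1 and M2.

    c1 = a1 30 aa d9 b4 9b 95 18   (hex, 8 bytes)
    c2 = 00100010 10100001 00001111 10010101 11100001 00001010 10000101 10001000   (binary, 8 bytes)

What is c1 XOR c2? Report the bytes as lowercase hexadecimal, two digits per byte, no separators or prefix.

c1 ⊕ c2 = (M1 ⊕ K) ⊕ (M2 ⊕ K) = M1 ⊕ M2 — the shared key cancels under XOR.
byte 0: a1 XOR 22 = 83
byte 1: 30 XOR a1 = 91
byte 2: aa XOR 0f = a5
byte 3: d9 XOR 95 = 4c
byte 4: b4 XOR e1 = 55
byte 5: 9b XOR 0a = 91
byte 6: 95 XOR 85 = 10
byte 7: 18 XOR 88 = 90

8391a54c55911090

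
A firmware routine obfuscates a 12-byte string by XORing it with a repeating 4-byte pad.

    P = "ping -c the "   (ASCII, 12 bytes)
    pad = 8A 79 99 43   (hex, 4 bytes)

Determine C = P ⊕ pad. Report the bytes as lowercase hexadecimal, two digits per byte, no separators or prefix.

fa10f724aa54fa63fe11fc63

The 4-byte key repeats, so the effective keystream is 8a 79 99 43 8a 79 99 43 8a 79 99 43.
byte 0: 01110000 ^ 10001010 = 11111010
byte 1: 01101001 ^ 01111001 = 00010000
byte 2: 01101110 ^ 10011001 = 11110111
byte 3: 01100111 ^ 01000011 = 00100100
byte 4: 00100000 ^ 10001010 = 10101010
byte 5: 00101101 ^ 01111001 = 01010100
byte 6: 01100011 ^ 10011001 = 11111010
byte 7: 00100000 ^ 01000011 = 01100011
byte 8: 01110100 ^ 10001010 = 11111110
byte 9: 01101000 ^ 01111001 = 00010001
byte 10: 01100101 ^ 10011001 = 11111100
byte 11: 00100000 ^ 01000011 = 01100011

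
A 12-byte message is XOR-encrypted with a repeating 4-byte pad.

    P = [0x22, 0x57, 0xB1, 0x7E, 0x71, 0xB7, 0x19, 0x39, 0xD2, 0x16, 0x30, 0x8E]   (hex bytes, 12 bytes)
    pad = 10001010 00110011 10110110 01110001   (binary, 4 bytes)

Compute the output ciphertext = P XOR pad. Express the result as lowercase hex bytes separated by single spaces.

The 4-byte key repeats, so the effective keystream is 8a 33 b6 71 8a 33 b6 71 8a 33 b6 71.
byte 0: 00100010 XOR 10001010 = 10101000
byte 1: 01010111 XOR 00110011 = 01100100
byte 2: 10110001 XOR 10110110 = 00000111
byte 3: 01111110 XOR 01110001 = 00001111
byte 4: 01110001 XOR 10001010 = 11111011
byte 5: 10110111 XOR 00110011 = 10000100
byte 6: 00011001 XOR 10110110 = 10101111
byte 7: 00111001 XOR 01110001 = 01001000
byte 8: 11010010 XOR 10001010 = 01011000
byte 9: 00010110 XOR 00110011 = 00100101
byte 10: 00110000 XOR 10110110 = 10000110
byte 11: 10001110 XOR 01110001 = 11111111

a8 64 07 0f fb 84 af 48 58 25 86 ff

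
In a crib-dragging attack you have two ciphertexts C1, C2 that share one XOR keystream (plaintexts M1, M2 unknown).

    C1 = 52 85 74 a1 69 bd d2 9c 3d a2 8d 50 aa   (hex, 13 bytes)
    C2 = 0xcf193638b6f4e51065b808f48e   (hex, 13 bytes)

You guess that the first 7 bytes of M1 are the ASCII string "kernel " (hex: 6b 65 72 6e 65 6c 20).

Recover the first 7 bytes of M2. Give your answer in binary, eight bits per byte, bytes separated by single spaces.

First, C1 ⊕ C2 = (M1 ⊕ K) ⊕ (M2 ⊕ K) = M1 ⊕ M2, so the key drops out. Then M2 = (M1 ⊕ M2) ⊕ M1 over the first 7 bytes.
byte 0: (52 XOR cf) XOR 6b = 9d XOR 6b = f6
byte 1: (85 XOR 19) XOR 65 = 9c XOR 65 = f9
byte 2: (74 XOR 36) XOR 72 = 42 XOR 72 = 30
byte 3: (a1 XOR 38) XOR 6e = 99 XOR 6e = f7
byte 4: (69 XOR b6) XOR 65 = df XOR 65 = ba
byte 5: (bd XOR f4) XOR 6c = 49 XOR 6c = 25
byte 6: (d2 XOR e5) XOR 20 = 37 XOR 20 = 17

11110110 11111001 00110000 11110111 10111010 00100101 00010111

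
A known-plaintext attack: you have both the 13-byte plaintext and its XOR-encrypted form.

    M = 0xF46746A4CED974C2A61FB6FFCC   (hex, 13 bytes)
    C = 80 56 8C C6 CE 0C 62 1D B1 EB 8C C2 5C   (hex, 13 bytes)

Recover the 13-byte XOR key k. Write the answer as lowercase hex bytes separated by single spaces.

Since C = M ⊕ k, XORing both sides with M gives k = M ⊕ C.
f4 ^ 80 = 74
67 ^ 56 = 31
46 ^ 8c = ca
a4 ^ c6 = 62
ce ^ ce = 00
d9 ^ 0c = d5
74 ^ 62 = 16
c2 ^ 1d = df
a6 ^ b1 = 17
1f ^ eb = f4
b6 ^ 8c = 3a
ff ^ c2 = 3d
cc ^ 5c = 90

74 31 ca 62 00 d5 16 df 17 f4 3a 3d 90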